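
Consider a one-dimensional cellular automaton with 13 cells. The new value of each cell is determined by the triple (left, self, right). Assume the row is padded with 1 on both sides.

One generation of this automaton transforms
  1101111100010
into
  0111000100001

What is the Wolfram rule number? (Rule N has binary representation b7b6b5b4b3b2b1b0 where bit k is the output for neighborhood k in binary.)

position 0: 111 → 0  (bit 7 = 0)
position 1: 110 → 1  (bit 6 = 1)
position 2: 101 → 1  (bit 5 = 1)
position 8: 100 → 0  (bit 4 = 0)
position 3: 011 → 1  (bit 3 = 1)
position 11: 010 → 0  (bit 2 = 0)
position 10: 001 → 0  (bit 1 = 0)
position 9: 000 → 0  (bit 0 = 0)
bits b7..b0 = 01101000 = 104

104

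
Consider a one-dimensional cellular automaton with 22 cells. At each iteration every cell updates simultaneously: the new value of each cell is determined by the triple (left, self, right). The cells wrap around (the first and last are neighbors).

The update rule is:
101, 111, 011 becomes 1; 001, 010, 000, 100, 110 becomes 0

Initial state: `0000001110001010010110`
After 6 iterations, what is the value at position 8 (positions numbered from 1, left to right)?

0

iteration 1: 0000001100000100001100
iteration 2: 0000001000000000001000
iteration 3: 0000000000000000000000
iteration 4: 0000000000000000000000  (fixed point — unchanged through iteration 6)
position 8 holds 0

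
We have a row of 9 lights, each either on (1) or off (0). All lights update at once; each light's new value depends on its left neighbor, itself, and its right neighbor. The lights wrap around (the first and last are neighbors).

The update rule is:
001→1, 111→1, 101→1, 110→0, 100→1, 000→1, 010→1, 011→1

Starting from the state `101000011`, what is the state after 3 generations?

111111101

011111111
111111110
111111101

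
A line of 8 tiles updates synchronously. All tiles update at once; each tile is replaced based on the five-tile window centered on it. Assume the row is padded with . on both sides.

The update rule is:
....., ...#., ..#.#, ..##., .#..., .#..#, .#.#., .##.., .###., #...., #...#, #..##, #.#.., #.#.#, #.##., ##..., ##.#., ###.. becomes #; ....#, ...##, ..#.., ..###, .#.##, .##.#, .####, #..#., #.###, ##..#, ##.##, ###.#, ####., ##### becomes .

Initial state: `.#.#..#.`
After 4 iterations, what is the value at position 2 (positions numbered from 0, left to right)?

#####..#
....#...
##.#.###
#.##..##
position 2 holds #

#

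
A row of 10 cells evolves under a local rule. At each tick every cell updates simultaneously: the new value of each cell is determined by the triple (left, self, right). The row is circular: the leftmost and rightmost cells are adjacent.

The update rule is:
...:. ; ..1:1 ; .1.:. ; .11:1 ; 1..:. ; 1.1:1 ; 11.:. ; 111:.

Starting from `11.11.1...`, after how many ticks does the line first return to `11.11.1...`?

1.11.1...1
.11.1...11
11.1...11.
1.1...11.1
.1...11.11
1...11.11.
...11.11.1
..11.11.1.
.11.11.1..
11.11.1...

10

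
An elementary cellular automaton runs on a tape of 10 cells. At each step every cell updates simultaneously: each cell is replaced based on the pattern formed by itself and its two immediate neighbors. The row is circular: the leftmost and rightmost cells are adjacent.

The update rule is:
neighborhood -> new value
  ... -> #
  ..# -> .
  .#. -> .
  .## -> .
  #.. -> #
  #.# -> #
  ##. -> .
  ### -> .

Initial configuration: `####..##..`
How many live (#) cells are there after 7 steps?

....#...#.
###..##..#
...#...#..
##..##..##
..#...#...
#..##..###
.#...#....
count of #: 2

2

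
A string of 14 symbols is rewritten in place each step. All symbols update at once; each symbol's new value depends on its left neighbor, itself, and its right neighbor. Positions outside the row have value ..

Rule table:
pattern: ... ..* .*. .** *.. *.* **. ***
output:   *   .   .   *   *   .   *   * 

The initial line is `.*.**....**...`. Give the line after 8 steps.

...*****.*****
**.*****.*****
**.*****.*****  (fixed point — unchanged through step 8)

**.*****.*****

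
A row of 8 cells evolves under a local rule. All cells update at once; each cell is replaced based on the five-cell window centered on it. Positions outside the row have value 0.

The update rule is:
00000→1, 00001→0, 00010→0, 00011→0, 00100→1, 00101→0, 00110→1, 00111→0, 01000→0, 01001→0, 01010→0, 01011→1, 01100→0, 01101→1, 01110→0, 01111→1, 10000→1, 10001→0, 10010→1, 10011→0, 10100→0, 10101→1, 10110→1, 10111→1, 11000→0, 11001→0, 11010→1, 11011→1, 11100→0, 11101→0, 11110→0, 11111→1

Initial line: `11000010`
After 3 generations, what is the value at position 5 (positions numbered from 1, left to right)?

10010010
10110110
01111100
position 5 holds 1

1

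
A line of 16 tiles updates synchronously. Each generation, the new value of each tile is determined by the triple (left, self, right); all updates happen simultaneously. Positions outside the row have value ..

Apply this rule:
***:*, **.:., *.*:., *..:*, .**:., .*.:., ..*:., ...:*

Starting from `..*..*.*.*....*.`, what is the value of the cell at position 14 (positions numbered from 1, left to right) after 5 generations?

*

*..*......***..*
.*..*****..*.*..
..*..***.*....**
*..*..*...***...
.*..*..**..*.***
position 14 holds *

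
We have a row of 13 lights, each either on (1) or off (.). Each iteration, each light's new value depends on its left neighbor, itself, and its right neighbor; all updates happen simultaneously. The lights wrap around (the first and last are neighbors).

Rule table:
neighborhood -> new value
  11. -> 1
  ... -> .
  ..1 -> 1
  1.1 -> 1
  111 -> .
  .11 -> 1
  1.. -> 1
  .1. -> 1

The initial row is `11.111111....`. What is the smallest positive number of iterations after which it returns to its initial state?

39

iteration 1: 1111....11..1
iteration 2: ...11..111111
iteration 3: 1.111111....1
iteration 4: 111....11..11
iteration 5: ..11..111111.
iteration 6: .111111....11
iteration 7: 11....11..111
iteration 8: .11..111111..
iteration 9: 111111....11.
iteration 10: 1....11..1111
iteration 11: 11..111111...
iteration 12: 11111....11.1
iteration 13: ....11..11111
iteration 14: 1..111111...1
iteration 15: 1111....11.11
iteration 16: ...11..11111.
iteration 17: ..111111...11
iteration 18: 111....11.111
iteration 19: ..11..11111..
iteration 20: .111111...11.
iteration 21: 11....11.1111
iteration 22: .11..11111...
iteration 23: 111111...11..
iteration 24: 1....11.11111
iteration 25: 11..11111....
iteration 26: 11111...11..1
iteration 27: ....11.111111
iteration 28: 1..11111....1
iteration 29: 1111...11..11
iteration 30: ...11.111111.
iteration 31: ..11111....11
iteration 32: 111...11..111
iteration 33: ..11.111111..
iteration 34: .11111....11.
iteration 35: 11...11..1111
iteration 36: .11.111111...
iteration 37: 11111....11..
iteration 38: 1...11..11111
iteration 39: 11.111111....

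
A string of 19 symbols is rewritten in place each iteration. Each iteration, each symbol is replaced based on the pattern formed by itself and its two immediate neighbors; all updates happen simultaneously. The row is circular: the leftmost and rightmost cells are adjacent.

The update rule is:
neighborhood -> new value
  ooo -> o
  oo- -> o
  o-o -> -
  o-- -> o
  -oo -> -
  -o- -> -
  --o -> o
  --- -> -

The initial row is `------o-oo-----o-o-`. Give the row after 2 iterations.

o---o-o-o-oo-o-o-o-

-----o---oo---o---o
o---o-o-o-oo-o-o-o-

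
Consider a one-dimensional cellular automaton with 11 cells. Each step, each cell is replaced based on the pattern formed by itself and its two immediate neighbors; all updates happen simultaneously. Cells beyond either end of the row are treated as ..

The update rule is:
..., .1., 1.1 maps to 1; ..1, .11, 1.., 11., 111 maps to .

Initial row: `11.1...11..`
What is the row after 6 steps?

11.....1...

step 1: ..11.1....1
step 2: 1...11.11.1
step 3: 1.1...1..11
step 4: 111.1.1....
step 5: ...1111.111
step 6: 11.....1...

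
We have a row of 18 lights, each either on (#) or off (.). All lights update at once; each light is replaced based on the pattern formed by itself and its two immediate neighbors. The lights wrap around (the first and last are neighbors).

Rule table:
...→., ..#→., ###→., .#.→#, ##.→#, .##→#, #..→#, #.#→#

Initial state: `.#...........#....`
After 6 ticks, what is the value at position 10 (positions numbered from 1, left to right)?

.

tick 1: .##..........##...
tick 2: .###.........###..
tick 3: .#.##........#.##.
tick 4: .#####.......#####
tick 5: ##...##......#...#
tick 6: .##..###.....##..#
position 10 holds .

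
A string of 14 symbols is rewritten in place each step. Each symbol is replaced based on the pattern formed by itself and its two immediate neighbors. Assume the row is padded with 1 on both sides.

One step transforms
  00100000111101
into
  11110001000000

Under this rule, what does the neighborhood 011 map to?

At position 8 the neighborhood is 011; the next row has 0 there.

0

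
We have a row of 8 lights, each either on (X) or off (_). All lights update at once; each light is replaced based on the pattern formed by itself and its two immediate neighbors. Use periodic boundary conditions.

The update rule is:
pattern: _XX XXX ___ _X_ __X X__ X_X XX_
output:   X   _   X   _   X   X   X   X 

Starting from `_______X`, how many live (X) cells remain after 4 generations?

3

XXXXXXX_
X_____XX
XXXXXXX_  (repeats generation 1; period 2)
generation 4: X_____XX
count of X: 3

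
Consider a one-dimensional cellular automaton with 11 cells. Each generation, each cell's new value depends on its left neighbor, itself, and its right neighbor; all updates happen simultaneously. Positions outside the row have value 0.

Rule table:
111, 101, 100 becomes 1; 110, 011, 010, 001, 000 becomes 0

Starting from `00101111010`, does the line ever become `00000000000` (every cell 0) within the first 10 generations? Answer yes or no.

yes

00010110101
00001001010
00000100101
00000010010
00000001001
00000000100
00000000010
00000000001
00000000000
all cells are 0 at generation 9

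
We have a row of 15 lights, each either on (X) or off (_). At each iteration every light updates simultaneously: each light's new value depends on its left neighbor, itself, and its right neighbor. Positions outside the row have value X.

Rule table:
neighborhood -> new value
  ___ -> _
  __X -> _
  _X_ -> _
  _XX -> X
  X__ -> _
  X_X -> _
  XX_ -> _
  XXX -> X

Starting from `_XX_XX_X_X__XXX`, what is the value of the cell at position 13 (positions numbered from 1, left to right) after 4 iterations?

_X__X_______XXX
____________XXX
____________XXX  (fixed point — unchanged through iteration 4)
position 13 holds X

X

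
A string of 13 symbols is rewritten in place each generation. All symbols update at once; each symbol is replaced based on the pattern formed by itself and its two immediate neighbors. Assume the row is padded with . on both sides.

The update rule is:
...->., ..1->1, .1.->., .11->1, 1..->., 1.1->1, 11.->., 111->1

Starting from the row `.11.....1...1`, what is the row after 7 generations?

11.....1...1.
1.....1...1..
.....1...1...
....1...1....
...1...1.....
..1...1......
.1...1.......

.1...1.......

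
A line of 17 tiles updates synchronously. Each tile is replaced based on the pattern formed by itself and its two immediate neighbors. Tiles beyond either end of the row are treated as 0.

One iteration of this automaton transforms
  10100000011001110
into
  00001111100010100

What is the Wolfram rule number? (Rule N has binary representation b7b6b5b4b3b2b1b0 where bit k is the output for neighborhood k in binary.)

131

position 14: 111 → 1  (bit 7 = 1)
position 10: 110 → 0  (bit 6 = 0)
position 1: 101 → 0  (bit 5 = 0)
position 3: 100 → 0  (bit 4 = 0)
position 9: 011 → 0  (bit 3 = 0)
position 0: 010 → 0  (bit 2 = 0)
position 8: 001 → 1  (bit 1 = 1)
position 4: 000 → 1  (bit 0 = 1)
bits b7..b0 = 10000011 = 131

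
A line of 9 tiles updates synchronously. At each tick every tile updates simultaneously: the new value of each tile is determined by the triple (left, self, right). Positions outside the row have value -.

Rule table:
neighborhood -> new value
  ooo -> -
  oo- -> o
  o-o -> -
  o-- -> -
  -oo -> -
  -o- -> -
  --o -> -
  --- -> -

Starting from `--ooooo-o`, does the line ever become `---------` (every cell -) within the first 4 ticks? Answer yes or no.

------o--
---------
all cells are - at tick 2

yes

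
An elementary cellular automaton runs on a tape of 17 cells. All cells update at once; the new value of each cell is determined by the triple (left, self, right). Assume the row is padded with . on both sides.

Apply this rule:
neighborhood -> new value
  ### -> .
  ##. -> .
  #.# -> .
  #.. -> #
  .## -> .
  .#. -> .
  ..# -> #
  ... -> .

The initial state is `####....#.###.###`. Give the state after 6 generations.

....#..#.........
...#.##.#........
..#......#.......
.#.#....#.#......
#...#..#...#.....
.#.#.##.#.#.#....

.#.#.##.#.#.#....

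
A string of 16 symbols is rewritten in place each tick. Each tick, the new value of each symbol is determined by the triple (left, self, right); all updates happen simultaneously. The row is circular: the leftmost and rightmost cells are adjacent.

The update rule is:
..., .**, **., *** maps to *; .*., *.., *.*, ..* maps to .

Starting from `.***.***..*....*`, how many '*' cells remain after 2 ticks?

.***.***....**..
.***.***.**.**.*
count of *: 11

11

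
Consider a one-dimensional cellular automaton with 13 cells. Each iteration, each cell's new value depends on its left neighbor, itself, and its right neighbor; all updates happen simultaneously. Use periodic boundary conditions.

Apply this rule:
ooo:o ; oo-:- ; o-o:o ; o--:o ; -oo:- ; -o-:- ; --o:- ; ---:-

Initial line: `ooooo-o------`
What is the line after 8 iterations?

-ooo-o-o-----
--o-o-o-o----
---o-o-o-o---
----o-o-o-o--
-----o-o-o-o-
------o-o-o-o
o------o-o-o-
-o------o-o-o

-o------o-o-o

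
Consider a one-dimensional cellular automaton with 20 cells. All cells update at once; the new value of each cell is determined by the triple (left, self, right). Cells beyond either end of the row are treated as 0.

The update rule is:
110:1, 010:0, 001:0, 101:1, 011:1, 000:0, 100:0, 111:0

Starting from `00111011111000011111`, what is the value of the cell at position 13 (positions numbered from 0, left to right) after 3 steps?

0

00101110001000010001
00011010000000000000
00011100000000000000
position 13 holds 0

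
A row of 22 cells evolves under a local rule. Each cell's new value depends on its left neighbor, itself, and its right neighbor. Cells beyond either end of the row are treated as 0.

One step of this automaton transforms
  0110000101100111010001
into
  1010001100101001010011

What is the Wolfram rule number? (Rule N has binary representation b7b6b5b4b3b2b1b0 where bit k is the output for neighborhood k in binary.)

position 14: 111 → 0  (bit 7 = 0)
position 2: 110 → 1  (bit 6 = 1)
position 8: 101 → 0  (bit 5 = 0)
position 3: 100 → 0  (bit 4 = 0)
position 1: 011 → 0  (bit 3 = 0)
position 7: 010 → 1  (bit 2 = 1)
position 0: 001 → 1  (bit 1 = 1)
position 4: 000 → 0  (bit 0 = 0)
bits b7..b0 = 01000110 = 70

70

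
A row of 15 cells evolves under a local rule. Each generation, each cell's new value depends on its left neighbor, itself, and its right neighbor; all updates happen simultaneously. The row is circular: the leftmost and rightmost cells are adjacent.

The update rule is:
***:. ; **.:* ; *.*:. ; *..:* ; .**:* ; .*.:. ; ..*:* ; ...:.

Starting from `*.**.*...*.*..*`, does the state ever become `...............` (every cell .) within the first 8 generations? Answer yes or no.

no

*.**..*.*...***
*.****...*.**..
..*..**.*..****
**.****..***..*
.*.*..****.****
....***..*.*..*
*..**.***...**.
.****.*.**.***.
generation 8 is .****.*.**.***., still not uniform .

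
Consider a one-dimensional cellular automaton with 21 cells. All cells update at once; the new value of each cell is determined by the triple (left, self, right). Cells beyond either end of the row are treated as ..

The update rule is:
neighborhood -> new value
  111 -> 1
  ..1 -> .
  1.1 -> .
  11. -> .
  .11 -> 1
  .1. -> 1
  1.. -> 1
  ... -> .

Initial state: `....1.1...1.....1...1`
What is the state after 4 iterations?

....1.11..11....11..1
....1.1.1.1.1...1.1.1
....1.1.1.1.11..1.1.1
....1.1.1.1.1.1.1.1.1

....1.1.1.1.1.1.1.1.1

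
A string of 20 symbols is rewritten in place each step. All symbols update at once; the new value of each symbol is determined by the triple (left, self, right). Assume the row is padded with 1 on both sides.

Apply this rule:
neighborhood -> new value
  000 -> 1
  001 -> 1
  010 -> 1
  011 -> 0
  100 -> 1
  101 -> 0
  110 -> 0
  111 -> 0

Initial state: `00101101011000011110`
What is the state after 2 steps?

00011111111000011111

11100001000111100000
00011111111000011111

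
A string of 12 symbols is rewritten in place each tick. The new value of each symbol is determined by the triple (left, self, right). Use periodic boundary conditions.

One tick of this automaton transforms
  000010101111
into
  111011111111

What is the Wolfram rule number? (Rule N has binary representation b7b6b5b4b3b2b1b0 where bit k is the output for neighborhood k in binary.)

253

position 9: 111 → 1  (bit 7 = 1)
position 11: 110 → 1  (bit 6 = 1)
position 5: 101 → 1  (bit 5 = 1)
position 0: 100 → 1  (bit 4 = 1)
position 8: 011 → 1  (bit 3 = 1)
position 4: 010 → 1  (bit 2 = 1)
position 3: 001 → 0  (bit 1 = 0)
position 1: 000 → 1  (bit 0 = 1)
bits b7..b0 = 11111101 = 253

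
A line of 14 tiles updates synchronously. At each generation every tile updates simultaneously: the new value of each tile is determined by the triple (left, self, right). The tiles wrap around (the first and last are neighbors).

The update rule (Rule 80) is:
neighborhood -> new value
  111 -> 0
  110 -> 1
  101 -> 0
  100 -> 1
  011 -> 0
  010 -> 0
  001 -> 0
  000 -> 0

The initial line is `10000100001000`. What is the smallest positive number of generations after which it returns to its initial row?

14

01000010000100
00100001000010
00010000100001
10001000010000
01000100001000
00100010000100
00010001000010
00001000100001
10000100010000
01000010001000
00100001000100
00010000100010
00001000010001
10000100001000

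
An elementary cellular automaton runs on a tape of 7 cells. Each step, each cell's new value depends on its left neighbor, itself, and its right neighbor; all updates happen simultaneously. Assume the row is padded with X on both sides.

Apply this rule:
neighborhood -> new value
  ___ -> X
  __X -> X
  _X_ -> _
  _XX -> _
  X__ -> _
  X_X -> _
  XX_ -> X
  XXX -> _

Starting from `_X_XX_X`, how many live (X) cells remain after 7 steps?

4

____X__
_XXX__X
___X_X_
_XX____
__X_XXX
_X_____
___XXXX
count of X: 4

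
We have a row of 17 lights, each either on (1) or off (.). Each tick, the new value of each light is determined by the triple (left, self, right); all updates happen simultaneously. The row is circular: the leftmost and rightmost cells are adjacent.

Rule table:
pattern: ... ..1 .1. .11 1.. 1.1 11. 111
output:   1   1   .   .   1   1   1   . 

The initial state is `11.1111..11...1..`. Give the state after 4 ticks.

.11...111.1111.11
1.1111..11...11.1
11...111.1111.11.
.1111..11...11.11

.1111..11...11.11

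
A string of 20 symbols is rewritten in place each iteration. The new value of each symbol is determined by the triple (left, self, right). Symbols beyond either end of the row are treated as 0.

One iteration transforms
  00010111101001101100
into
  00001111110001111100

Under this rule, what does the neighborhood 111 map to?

1

At position 6 the neighborhood is 111; the next row has 1 there.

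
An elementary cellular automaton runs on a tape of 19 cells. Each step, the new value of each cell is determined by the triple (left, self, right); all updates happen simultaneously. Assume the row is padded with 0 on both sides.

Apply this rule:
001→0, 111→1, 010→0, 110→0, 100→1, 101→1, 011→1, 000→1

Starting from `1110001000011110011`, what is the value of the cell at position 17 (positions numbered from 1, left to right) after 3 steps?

0

step 1: 1101100111011101010
step 2: 1011010110111010101
step 3: 0110101101110101010
position 17 holds 0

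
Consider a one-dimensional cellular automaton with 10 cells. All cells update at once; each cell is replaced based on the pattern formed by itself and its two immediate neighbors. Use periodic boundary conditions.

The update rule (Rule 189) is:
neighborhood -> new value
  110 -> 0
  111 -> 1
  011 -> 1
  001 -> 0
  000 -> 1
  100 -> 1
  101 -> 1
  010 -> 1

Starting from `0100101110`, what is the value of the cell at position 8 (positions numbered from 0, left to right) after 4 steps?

0110111101
1101111011
1011110111
0111101111
position 8 holds 1

1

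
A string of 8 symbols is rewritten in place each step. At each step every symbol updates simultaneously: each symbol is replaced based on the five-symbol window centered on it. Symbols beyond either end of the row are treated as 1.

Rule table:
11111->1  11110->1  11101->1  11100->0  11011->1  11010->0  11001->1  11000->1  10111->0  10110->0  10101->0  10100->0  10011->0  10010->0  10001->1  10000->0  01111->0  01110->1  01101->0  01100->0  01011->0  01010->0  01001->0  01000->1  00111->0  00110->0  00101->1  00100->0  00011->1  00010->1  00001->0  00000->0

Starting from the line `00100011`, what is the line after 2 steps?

10011100
01001010

01001010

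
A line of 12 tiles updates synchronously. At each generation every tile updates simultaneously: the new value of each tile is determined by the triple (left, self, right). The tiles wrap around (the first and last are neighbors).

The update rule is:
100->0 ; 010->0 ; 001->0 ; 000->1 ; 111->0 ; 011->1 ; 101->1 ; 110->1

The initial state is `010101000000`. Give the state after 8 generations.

001010011111
000100010001
010001000100
000100010001  (repeats generation 2; period 2)
generation 8: 000100010001

000100010001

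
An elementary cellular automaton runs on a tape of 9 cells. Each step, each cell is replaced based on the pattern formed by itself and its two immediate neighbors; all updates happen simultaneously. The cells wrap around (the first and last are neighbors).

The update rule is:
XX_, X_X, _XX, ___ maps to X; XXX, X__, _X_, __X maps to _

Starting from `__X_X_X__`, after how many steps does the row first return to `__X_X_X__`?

X__X_X__X
X___X___X
X_X___X_X
XX__X__XX
_X_____X_
___XXX___
XX_X_X_XX
_XX_X_XX_
_XXX_XXX_
_X_XXX_X_
__XX_XX__
X_XXXXX_X
XXX___XXX
__X_X_X__

14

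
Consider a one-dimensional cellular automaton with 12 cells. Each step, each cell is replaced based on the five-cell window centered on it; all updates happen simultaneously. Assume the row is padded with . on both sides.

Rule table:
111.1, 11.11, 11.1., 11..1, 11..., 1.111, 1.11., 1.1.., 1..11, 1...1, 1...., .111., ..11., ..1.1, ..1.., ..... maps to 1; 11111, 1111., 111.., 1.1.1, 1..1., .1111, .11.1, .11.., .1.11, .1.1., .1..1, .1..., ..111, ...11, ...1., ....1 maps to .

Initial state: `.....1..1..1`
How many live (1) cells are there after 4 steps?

5

111..1..1..1
.1.1.1..1..1
.1...1..1..1
.1.1.1..1..1
count of 1: 5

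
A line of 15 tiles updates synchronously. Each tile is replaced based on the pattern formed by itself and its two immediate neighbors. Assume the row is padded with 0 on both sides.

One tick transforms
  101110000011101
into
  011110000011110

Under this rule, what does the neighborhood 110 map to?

1

At position 4 the neighborhood is 110; the next row has 1 there.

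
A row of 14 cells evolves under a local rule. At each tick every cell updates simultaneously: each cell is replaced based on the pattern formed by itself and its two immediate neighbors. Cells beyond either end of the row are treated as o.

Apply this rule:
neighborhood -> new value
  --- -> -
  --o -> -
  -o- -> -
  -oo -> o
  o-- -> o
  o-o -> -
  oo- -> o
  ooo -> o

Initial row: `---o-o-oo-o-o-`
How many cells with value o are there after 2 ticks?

5

tick 1: o------oo-----
tick 2: oo-----ooo----
count of o: 5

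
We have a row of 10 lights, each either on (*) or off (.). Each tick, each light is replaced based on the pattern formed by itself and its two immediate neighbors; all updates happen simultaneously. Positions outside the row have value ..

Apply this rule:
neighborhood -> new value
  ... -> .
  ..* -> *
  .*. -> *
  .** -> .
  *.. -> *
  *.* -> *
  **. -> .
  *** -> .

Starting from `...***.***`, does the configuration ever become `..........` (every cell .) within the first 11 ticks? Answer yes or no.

..*...*...
.***.***..
*...*...*.
**.***.***
..*...*...  (repeats tick 1; period 4)
tick 11: *...*...*.
tick 11 is *...*...*., still not uniform .

no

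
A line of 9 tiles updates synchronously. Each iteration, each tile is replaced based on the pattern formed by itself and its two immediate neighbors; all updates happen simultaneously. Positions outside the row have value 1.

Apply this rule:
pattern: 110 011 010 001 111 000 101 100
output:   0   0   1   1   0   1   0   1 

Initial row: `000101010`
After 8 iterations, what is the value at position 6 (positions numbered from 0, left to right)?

iteration 1: 111101010
iteration 2: 000001010
iteration 3: 111111010
iteration 4: 000000010
iteration 5: 111111110
iteration 6: 000000000
iteration 7: 111111111
iteration 8: 000000000
position 6 holds 0

0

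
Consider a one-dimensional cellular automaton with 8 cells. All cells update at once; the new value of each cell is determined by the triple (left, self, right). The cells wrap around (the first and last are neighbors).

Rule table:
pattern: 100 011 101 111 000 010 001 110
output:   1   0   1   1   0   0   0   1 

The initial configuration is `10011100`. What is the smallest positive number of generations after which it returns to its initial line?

generation 1: 01001110
generation 2: 00100111
generation 3: 10010011
generation 4: 11001001
generation 5: 11100100
generation 6: 01110010
generation 7: 00111001
generation 8: 10011100

8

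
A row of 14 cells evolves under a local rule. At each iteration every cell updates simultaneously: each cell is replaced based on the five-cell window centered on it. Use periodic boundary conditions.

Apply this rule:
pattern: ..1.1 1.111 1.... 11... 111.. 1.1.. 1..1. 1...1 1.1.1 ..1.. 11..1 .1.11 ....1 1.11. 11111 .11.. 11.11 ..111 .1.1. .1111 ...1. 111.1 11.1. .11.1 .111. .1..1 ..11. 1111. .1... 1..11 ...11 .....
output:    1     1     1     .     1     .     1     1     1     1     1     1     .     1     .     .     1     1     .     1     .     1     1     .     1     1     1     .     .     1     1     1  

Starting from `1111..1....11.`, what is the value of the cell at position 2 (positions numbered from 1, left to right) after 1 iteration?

iteration 1: 11.1111.1.11.1
position 2 holds 1

1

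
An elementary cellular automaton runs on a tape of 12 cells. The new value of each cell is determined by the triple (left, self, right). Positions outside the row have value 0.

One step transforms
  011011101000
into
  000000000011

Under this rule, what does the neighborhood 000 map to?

1

At position 10 the neighborhood is 000; the next row has 1 there.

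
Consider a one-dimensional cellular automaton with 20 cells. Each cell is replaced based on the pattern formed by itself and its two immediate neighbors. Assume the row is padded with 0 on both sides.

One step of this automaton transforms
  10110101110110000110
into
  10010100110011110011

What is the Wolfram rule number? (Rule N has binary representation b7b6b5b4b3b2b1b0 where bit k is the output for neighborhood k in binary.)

position 8: 111 → 1  (bit 7 = 1)
position 3: 110 → 1  (bit 6 = 1)
position 1: 101 → 0  (bit 5 = 0)
position 13: 100 → 1  (bit 4 = 1)
position 2: 011 → 0  (bit 3 = 0)
position 0: 010 → 1  (bit 2 = 1)
position 16: 001 → 0  (bit 1 = 0)
position 14: 000 → 1  (bit 0 = 1)
bits b7..b0 = 11010101 = 213

213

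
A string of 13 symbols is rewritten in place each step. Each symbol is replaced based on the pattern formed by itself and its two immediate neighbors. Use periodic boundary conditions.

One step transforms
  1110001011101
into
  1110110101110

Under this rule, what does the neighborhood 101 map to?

At position 7 the neighborhood is 101; the next row has 1 there.

1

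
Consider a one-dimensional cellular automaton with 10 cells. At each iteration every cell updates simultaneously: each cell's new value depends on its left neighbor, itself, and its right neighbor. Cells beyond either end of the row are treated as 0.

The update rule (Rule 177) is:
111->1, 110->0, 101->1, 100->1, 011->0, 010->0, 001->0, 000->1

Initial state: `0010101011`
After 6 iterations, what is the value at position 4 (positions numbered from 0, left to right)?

0

1001010100
0100101011
0010010100
1001001011
0100100100
0010010011
position 4 holds 0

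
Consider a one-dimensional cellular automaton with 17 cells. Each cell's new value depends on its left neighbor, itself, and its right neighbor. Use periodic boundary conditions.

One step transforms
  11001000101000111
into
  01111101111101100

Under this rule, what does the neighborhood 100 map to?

At position 2 the neighborhood is 100; the next row has 1 there.

1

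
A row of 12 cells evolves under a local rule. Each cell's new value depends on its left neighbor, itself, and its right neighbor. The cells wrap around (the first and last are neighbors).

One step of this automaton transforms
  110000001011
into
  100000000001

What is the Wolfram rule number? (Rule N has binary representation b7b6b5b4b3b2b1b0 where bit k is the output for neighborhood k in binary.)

position 0: 111 → 1  (bit 7 = 1)
position 1: 110 → 0  (bit 6 = 0)
position 9: 101 → 0  (bit 5 = 0)
position 2: 100 → 0  (bit 4 = 0)
position 10: 011 → 0  (bit 3 = 0)
position 8: 010 → 0  (bit 2 = 0)
position 7: 001 → 0  (bit 1 = 0)
position 3: 000 → 0  (bit 0 = 0)
bits b7..b0 = 10000000 = 128

128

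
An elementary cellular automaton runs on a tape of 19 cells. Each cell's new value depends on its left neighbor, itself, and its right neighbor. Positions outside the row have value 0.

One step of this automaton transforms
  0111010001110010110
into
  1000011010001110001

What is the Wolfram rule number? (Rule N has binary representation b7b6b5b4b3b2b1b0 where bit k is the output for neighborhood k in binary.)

position 2: 111 → 0  (bit 7 = 0)
position 3: 110 → 0  (bit 6 = 0)
position 4: 101 → 0  (bit 5 = 0)
position 6: 100 → 1  (bit 4 = 1)
position 1: 011 → 0  (bit 3 = 0)
position 5: 010 → 1  (bit 2 = 1)
position 0: 001 → 1  (bit 1 = 1)
position 7: 000 → 0  (bit 0 = 0)
bits b7..b0 = 00010110 = 22

22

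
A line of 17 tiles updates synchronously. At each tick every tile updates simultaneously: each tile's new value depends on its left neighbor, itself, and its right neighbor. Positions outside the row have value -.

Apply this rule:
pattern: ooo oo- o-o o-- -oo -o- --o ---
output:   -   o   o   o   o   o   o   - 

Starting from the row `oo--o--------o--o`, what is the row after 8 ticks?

o------oooo--oooo

oooooo------ooooo
o----oo----oo---o
oo--oooo--oooo-oo
ooooo--oooo--oooo
o---oooo--oooo--o
oo-oo--oooo--oooo
oooooooo--oooo--o
o------oooo--oooo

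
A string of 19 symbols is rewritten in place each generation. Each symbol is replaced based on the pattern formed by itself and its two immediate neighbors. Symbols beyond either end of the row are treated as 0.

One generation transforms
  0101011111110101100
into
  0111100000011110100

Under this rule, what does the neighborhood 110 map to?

1

At position 11 the neighborhood is 110; the next row has 1 there.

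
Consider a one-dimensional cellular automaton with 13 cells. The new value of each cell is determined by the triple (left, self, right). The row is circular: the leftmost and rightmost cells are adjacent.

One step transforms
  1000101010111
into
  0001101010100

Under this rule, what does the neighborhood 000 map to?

At position 2 the neighborhood is 000; the next row has 0 there.

0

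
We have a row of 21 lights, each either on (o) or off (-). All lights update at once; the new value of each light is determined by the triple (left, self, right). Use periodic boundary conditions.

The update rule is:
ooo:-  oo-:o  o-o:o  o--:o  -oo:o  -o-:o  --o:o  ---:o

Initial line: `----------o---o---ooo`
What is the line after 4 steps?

------------------ooo

ooooooooooooooooooo-o
------------------ooo
ooooooooooooooooooo-o  (repeats step 1; period 2)
step 4: ------------------ooo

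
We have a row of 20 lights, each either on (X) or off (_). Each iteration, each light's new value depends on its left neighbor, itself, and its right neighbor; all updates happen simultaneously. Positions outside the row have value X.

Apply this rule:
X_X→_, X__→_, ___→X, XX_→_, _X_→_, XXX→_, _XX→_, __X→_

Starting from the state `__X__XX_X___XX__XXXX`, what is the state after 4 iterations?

iteration 1: __________X_________
iteration 2: _XXXXXXXX___XXXXXXX_
iteration 3: __________X_________  (repeats iteration 1; period 2)
iteration 4: _XXXXXXXX___XXXXXXX_

_XXXXXXXX___XXXXXXX_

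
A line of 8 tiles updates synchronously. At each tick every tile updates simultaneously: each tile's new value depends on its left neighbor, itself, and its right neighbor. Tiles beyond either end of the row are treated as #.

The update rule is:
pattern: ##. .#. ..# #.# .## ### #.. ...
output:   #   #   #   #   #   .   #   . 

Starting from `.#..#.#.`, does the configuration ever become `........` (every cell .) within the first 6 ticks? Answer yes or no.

yes

########
........
all cells are . at tick 2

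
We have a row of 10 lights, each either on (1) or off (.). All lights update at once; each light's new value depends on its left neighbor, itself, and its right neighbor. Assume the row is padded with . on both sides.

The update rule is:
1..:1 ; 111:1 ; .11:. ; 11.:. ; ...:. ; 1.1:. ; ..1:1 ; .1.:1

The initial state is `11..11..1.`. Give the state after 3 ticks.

1111.....1

..11..1111
.1..11.11.
1111.....1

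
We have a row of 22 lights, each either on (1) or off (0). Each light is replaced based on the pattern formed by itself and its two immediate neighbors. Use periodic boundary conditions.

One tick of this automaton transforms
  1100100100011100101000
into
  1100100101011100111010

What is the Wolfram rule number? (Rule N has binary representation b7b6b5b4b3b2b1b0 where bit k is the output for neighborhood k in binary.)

237

position 12: 111 → 1  (bit 7 = 1)
position 1: 110 → 1  (bit 6 = 1)
position 17: 101 → 1  (bit 5 = 1)
position 2: 100 → 0  (bit 4 = 0)
position 0: 011 → 1  (bit 3 = 1)
position 4: 010 → 1  (bit 2 = 1)
position 3: 001 → 0  (bit 1 = 0)
position 9: 000 → 1  (bit 0 = 1)
bits b7..b0 = 11101101 = 237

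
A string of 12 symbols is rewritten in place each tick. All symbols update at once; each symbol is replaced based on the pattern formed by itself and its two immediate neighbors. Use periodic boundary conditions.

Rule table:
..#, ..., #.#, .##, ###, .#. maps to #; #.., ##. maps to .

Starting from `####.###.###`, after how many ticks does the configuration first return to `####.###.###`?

12

###.###.####
##.###.#####
#.###.######
.###.#######
###.#######.
##.#######.#
#.#######.##
.#######.###
#######.###.
######.###.#
#####.###.##
####.###.###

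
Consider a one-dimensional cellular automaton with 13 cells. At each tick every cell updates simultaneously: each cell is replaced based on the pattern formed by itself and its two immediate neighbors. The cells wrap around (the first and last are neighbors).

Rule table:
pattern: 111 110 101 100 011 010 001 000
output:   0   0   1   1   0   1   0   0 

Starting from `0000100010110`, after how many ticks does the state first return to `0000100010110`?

0000110011001
1000001000101
0100001100110
0110000010001
1001000011001
0101100000100
0110010000110
0001011000001
1001100100001
0100010110000
0110011001000
0001000101100
0001100110010
0000010001011
1000011001100
1100000100010
0010000110011
1011000001000
1100100001100
0010110000010
0011001000011
1000101100000
1100110010000
0010001011000
0011001100100
0000100010110

26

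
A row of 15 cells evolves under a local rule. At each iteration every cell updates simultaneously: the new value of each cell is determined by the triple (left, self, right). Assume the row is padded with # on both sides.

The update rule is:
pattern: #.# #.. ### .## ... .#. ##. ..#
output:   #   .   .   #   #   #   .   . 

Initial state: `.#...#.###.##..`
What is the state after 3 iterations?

iteration 1: ##.#.###..##...
iteration 2: ..####....#..#.
iteration 3: ..#....##.#..##

..#....##.#..##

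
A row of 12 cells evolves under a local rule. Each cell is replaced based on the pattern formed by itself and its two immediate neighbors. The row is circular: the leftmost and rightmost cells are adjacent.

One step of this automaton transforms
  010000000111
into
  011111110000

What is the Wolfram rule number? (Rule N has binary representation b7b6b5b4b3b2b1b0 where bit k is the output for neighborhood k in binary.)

position 10: 111 → 0  (bit 7 = 0)
position 11: 110 → 0  (bit 6 = 0)
position 0: 101 → 0  (bit 5 = 0)
position 2: 100 → 1  (bit 4 = 1)
position 9: 011 → 0  (bit 3 = 0)
position 1: 010 → 1  (bit 2 = 1)
position 8: 001 → 0  (bit 1 = 0)
position 3: 000 → 1  (bit 0 = 1)
bits b7..b0 = 00010101 = 21

21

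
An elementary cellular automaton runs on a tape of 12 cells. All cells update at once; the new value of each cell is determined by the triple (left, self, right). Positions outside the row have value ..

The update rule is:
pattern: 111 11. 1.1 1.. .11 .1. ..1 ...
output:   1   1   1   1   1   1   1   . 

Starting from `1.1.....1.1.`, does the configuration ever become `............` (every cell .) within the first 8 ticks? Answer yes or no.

1111...11111
11111.111111
111111111111
111111111111  (fixed point — unchanged through tick 8)
tick 8 is 111111111111, still not uniform .

no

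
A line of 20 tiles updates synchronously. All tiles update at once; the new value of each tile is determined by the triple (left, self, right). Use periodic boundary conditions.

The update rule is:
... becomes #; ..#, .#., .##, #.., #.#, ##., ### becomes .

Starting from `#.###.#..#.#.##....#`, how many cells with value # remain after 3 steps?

................##..
###############....#
................##..
count of #: 2

2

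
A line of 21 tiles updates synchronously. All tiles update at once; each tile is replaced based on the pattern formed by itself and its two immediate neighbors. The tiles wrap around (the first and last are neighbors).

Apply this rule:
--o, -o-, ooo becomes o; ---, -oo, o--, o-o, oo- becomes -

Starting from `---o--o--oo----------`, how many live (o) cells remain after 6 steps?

step 1: --oo-oo-o------------
step 2: -o------o------------
step 3: oo-----oo------------
step 4: ------o-------------o
step 5: -----oo------------oo
step 6: ----o-------------o--
count of o: 2

2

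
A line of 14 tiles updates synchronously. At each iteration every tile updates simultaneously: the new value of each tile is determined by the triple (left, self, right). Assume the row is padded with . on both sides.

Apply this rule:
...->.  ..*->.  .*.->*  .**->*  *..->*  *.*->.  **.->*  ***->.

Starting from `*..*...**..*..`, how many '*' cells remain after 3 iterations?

8

**.**..***.**.
**.***.*.*.***
**.*.*.*.*.*.*
count of *: 8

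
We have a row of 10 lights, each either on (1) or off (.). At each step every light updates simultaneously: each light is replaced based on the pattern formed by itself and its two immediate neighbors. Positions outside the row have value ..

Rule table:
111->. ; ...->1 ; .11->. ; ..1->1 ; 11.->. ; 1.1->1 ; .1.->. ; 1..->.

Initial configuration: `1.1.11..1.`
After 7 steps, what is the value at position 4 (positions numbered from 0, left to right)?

.1.1...1..
1.1..11..1
.1..1...1.
1..1..11..
..1..1...1
11..1..11.
...1..1...
position 4 holds .

.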